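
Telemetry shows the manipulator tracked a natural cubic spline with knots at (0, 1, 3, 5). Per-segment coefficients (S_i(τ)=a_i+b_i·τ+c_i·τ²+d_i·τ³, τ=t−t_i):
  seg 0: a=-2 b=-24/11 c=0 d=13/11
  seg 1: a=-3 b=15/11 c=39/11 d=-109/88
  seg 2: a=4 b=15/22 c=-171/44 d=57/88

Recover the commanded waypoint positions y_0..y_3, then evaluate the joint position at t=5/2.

y_0 = S_0(0) = a_0 = -2
y_1 = S_1(0) = a_1 = -3
y_2 = S_2(0) = a_2 = 4
y_3 = S_2(2) = -5
t_q=5/2 is in segment 1 (τ=3/2); S_1(τ)=2001/704

y_0=-2 y_1=-3 y_2=4 y_3=-5
S(5/2) = 2001/704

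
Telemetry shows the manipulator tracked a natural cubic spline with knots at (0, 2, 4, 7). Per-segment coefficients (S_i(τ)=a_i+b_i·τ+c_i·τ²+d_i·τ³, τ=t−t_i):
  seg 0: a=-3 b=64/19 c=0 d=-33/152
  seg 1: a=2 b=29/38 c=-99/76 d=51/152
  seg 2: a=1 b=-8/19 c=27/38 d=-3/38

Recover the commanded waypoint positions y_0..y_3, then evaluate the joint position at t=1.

y_0=-3 y_1=2 y_2=1 y_3=4
S(1) = 23/152

y_0 = S_0(0) = a_0 = -3
y_1 = S_1(0) = a_1 = 2
y_2 = S_2(0) = a_2 = 1
y_3 = S_2(3) = 4
t_q=1 is in segment 0 (τ=1); S_0(τ)=23/152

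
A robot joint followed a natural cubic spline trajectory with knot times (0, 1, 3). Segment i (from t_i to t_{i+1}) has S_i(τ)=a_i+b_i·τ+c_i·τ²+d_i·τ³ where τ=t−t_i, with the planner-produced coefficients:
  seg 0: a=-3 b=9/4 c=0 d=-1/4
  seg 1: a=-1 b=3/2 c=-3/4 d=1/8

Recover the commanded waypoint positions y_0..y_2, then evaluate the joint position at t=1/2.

y_0 = S_0(0) = a_0 = -3
y_1 = S_1(0) = a_1 = -1
y_2 = S_1(2) = 0
t_q=1/2 is in segment 0 (τ=1/2); S_0(τ)=-61/32

y_0=-3 y_1=-1 y_2=0
S(1/2) = -61/32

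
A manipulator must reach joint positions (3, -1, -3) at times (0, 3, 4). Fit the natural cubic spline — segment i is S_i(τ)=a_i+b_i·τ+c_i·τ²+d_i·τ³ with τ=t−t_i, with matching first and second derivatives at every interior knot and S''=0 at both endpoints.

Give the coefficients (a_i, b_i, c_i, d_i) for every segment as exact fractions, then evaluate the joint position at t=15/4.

Δ: Δ0=-4/3, Δ1=-2
row 1: diag=8, rhs=-4; c'=1/8, d'=-1/2
back: M1=-1/2
M: M0=0, M1=-1/2, M2=0
seg 0: a=3, c=M0/2=0, d=(M1−M0)/(6·3)=-1/36, b=Δ0−h0·(2M0+M1)/6=-13/12
seg 1: a=-1, c=M1/2=-1/4, d=(M2−M1)/(6·1)=1/12, b=Δ1−h1·(2M1+M2)/6=-11/6
t_q=15/4 → seg 1, τ=3/4; S=-1+-11/6·τ+-1/4·τ²+1/12·τ³=-635/256

  seg 0: a=3 b=-13/12 c=0 d=-1/36
  seg 1: a=-1 b=-11/6 c=-1/4 d=1/12
S(15/4) = -635/256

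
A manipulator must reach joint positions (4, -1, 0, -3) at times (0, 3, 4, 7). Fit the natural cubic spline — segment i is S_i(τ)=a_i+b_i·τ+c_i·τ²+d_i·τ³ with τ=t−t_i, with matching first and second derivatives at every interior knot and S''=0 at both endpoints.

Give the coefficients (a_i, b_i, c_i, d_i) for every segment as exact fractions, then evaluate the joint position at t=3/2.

  seg 0: a=4 b=-25/9 c=0 d=10/81
  seg 1: a=-1 b=5/9 c=10/9 d=-2/3
  seg 2: a=0 b=7/9 c=-8/9 d=8/81
S(3/2) = 1/4

Δ: Δ0=-5/3, Δ1=1, Δ2=-1
row 1: diag=8, rhs=16; c'=1/8, d'=2
row 2: denom=8−1·1/8=63/8; d'=(-12−1·2)/(63/8)=-16/9
back: M2=-16/9
back: M1=2−1/8·-16/9=20/9
M: M0=0, M1=20/9, M2=-16/9, M3=0
seg 0: a=4, c=M0/2=0, d=(M1−M0)/(6·3)=10/81, b=Δ0−h0·(2M0+M1)/6=-25/9
seg 1: a=-1, c=M1/2=10/9, d=(M2−M1)/(6·1)=-2/3, b=Δ1−h1·(2M1+M2)/6=5/9
seg 2: a=0, c=M2/2=-8/9, d=(M3−M2)/(6·3)=8/81, b=Δ2−h2·(2M2+M3)/6=7/9
t_q=3/2 → seg 0, τ=3/2; S=4+-25/9·τ+0·τ²+10/81·τ³=1/4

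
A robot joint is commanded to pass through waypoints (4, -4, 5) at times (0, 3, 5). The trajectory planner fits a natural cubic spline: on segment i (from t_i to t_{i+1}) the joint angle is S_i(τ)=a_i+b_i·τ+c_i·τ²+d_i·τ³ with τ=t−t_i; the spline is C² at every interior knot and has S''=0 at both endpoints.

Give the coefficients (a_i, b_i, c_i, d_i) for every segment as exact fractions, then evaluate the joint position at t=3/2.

  seg 0: a=4 b=-289/60 c=0 d=43/180
  seg 1: a=-4 b=49/30 c=43/20 d=-43/120
S(3/2) = -387/160

Δ: Δ0=-8/3, Δ1=9/2
row 1: diag=10, rhs=43; c'=1/5, d'=43/10
back: M1=43/10
M: M0=0, M1=43/10, M2=0
seg 0: a=4, c=M0/2=0, d=(M1−M0)/(6·3)=43/180, b=Δ0−h0·(2M0+M1)/6=-289/60
seg 1: a=-4, c=M1/2=43/20, d=(M2−M1)/(6·2)=-43/120, b=Δ1−h1·(2M1+M2)/6=49/30
t_q=3/2 → seg 0, τ=3/2; S=4+-289/60·τ+0·τ²+43/180·τ³=-387/160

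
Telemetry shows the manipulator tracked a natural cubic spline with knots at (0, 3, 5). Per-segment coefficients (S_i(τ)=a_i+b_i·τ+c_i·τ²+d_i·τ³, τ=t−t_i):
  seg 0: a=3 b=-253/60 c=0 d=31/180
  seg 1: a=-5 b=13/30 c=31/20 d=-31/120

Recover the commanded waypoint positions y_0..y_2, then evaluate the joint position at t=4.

y_0=3 y_1=-5 y_2=0
S(4) = -131/40

y_0 = S_0(0) = a_0 = 3
y_1 = S_1(0) = a_1 = -5
y_2 = S_1(2) = 0
t_q=4 is in segment 1 (τ=1); S_1(τ)=-131/40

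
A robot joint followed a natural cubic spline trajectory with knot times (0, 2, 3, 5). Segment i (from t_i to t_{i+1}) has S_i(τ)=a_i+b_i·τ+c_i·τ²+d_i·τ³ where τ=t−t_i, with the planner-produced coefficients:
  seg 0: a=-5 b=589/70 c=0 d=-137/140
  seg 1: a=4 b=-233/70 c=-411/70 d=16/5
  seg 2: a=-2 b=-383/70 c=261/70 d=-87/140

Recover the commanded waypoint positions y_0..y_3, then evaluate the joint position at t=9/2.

y_0=-5 y_1=4 y_2=-2 y_3=-3
S(9/2) = -877/224

y_0 = S_0(0) = a_0 = -5
y_1 = S_1(0) = a_1 = 4
y_2 = S_2(0) = a_2 = -2
y_3 = S_2(2) = -3
t_q=9/2 is in segment 2 (τ=3/2); S_2(τ)=-877/224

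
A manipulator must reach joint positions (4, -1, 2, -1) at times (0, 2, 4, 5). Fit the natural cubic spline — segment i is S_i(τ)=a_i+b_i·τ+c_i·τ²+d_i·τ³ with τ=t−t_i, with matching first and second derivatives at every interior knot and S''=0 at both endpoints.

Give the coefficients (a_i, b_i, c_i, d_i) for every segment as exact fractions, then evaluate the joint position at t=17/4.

  seg 0: a=4 b=-4 c=0 d=3/8
  seg 1: a=-1 b=1/2 c=9/4 d=-7/8
  seg 2: a=2 b=-1 c=-3 d=1
S(17/4) = 101/64

Δ: Δ0=-5/2, Δ1=3/2, Δ2=-3
row 1: diag=8, rhs=24; c'=1/4, d'=3
row 2: denom=6−2·1/4=11/2; d'=(-27−2·3)/(11/2)=-6
back: M2=-6
back: M1=3−1/4·-6=9/2
M: M0=0, M1=9/2, M2=-6, M3=0
seg 0: a=4, c=M0/2=0, d=(M1−M0)/(6·2)=3/8, b=Δ0−h0·(2M0+M1)/6=-4
seg 1: a=-1, c=M1/2=9/4, d=(M2−M1)/(6·2)=-7/8, b=Δ1−h1·(2M1+M2)/6=1/2
seg 2: a=2, c=M2/2=-3, d=(M3−M2)/(6·1)=1, b=Δ2−h2·(2M2+M3)/6=-1
t_q=17/4 → seg 2, τ=1/4; S=2+-1·τ+-3·τ²+1·τ³=101/64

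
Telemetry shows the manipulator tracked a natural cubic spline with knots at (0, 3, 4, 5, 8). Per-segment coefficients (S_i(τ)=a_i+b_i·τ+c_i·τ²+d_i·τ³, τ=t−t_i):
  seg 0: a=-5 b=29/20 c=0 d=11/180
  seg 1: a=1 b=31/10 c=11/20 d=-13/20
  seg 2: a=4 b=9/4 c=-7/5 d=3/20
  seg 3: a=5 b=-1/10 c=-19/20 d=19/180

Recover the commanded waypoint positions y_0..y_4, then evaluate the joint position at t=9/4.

y_0=-5 y_1=1 y_2=4 y_3=5 y_4=-1
S(9/4) = -1333/1280

y_0 = S_0(0) = a_0 = -5
y_1 = S_1(0) = a_1 = 1
y_2 = S_2(0) = a_2 = 4
y_3 = S_3(0) = a_3 = 5
y_4 = S_3(3) = -1
t_q=9/4 is in segment 0 (τ=9/4); S_0(τ)=-1333/1280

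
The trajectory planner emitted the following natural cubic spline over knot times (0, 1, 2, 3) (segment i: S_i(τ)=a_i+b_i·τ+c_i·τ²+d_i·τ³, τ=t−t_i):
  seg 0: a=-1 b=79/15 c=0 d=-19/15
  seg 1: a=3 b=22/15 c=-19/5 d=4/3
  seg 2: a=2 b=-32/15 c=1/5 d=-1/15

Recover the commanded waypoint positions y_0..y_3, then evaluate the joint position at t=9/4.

y_0 = S_0(0) = a_0 = -1
y_1 = S_1(0) = a_1 = 3
y_2 = S_2(0) = a_2 = 2
y_3 = S_2(1) = 0
t_q=9/4 is in segment 2 (τ=1/4); S_2(τ)=473/320

y_0=-1 y_1=3 y_2=2 y_3=0
S(9/4) = 473/320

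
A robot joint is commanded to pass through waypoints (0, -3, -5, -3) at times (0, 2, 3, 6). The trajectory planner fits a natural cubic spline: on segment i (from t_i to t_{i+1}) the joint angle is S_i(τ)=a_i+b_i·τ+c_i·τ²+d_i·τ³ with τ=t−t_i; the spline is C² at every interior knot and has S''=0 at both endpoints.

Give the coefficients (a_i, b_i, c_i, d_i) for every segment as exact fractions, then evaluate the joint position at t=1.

  seg 0: a=0 b=-343/282 c=0 d=-10/141
  seg 1: a=-3 b=-583/282 c=-20/47 d=139/282
  seg 2: a=-5 b=-203/141 c=99/94 d=-11/94
S(1) = -121/94

Δ: Δ0=-3/2, Δ1=-2, Δ2=2/3
row 1: diag=6, rhs=-3; c'=1/6, d'=-1/2
row 2: denom=8−1·1/6=47/6; d'=(16−1·-1/2)/(47/6)=99/47
back: M2=99/47
back: M1=-1/2−1/6·99/47=-40/47
M: M0=0, M1=-40/47, M2=99/47, M3=0
seg 0: a=0, c=M0/2=0, d=(M1−M0)/(6·2)=-10/141, b=Δ0−h0·(2M0+M1)/6=-343/282
seg 1: a=-3, c=M1/2=-20/47, d=(M2−M1)/(6·1)=139/282, b=Δ1−h1·(2M1+M2)/6=-583/282
seg 2: a=-5, c=M2/2=99/94, d=(M3−M2)/(6·3)=-11/94, b=Δ2−h2·(2M2+M3)/6=-203/141
t_q=1 → seg 0, τ=1; S=0+-343/282·τ+0·τ²+-10/141·τ³=-121/94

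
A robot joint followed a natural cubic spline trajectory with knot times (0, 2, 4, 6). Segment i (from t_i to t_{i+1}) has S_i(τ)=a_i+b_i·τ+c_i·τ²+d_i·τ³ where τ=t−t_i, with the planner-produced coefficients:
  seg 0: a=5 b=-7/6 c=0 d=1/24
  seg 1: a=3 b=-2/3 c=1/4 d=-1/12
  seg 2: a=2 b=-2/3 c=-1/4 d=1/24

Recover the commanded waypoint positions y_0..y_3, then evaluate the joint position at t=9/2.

y_0 = S_0(0) = a_0 = 5
y_1 = S_1(0) = a_1 = 3
y_2 = S_2(0) = a_2 = 2
y_3 = S_2(2) = 0
t_q=9/2 is in segment 2 (τ=1/2); S_2(τ)=103/64

y_0=5 y_1=3 y_2=2 y_3=0
S(9/2) = 103/64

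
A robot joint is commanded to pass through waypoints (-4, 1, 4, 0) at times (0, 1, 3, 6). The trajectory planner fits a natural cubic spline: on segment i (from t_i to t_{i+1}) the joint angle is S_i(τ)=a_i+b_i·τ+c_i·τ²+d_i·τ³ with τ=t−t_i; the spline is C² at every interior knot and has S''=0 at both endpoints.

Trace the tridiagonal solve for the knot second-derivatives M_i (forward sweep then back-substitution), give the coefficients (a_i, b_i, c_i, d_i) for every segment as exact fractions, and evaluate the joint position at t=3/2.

Δ: Δ0=5, Δ1=3/2, Δ2=-4/3
row 1: diag=6, rhs=-21; c'=1/3, d'=-7/2
row 2: denom=10−2·1/3=28/3; d'=(-17−2·-7/2)/(28/3)=-15/14
back: M2=-15/14
back: M1=-7/2−1/3·-15/14=-22/7
M: M0=0, M1=-22/7, M2=-15/14, M3=0
seg 0: a=-4, c=M0/2=0, d=(M1−M0)/(6·1)=-11/21, b=Δ0−h0·(2M0+M1)/6=116/21
seg 1: a=1, c=M1/2=-11/7, d=(M2−M1)/(6·2)=29/168, b=Δ1−h1·(2M1+M2)/6=83/21
seg 2: a=4, c=M2/2=-15/28, d=(M3−M2)/(6·3)=5/84, b=Δ2−h2·(2M2+M3)/6=-11/42
t_q=3/2 → seg 1, τ=1/2; S=1+83/21·τ+-11/7·τ²+29/168·τ³=1167/448

  seg 0: a=-4 b=116/21 c=0 d=-11/21
  seg 1: a=1 b=83/21 c=-11/7 d=29/168
  seg 2: a=4 b=-11/42 c=-15/28 d=5/84
S(3/2) = 1167/448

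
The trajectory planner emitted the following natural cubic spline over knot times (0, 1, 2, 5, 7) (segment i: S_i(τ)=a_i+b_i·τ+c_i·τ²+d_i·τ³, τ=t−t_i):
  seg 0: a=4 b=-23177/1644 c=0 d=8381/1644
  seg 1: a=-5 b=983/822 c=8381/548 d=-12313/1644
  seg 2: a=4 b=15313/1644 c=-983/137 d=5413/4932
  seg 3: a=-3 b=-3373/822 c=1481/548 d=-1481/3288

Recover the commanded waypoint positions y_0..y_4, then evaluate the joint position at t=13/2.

y_0 = S_0(0) = a_0 = 4
y_1 = S_1(0) = a_1 = -5
y_2 = S_2(0) = a_2 = 4
y_3 = S_3(0) = a_3 = -3
y_4 = S_3(2) = -4
t_q=13/2 is in segment 3 (τ=3/2); S_3(τ)=-40285/8768

y_0=4 y_1=-5 y_2=4 y_3=-3 y_4=-4
S(13/2) = -40285/8768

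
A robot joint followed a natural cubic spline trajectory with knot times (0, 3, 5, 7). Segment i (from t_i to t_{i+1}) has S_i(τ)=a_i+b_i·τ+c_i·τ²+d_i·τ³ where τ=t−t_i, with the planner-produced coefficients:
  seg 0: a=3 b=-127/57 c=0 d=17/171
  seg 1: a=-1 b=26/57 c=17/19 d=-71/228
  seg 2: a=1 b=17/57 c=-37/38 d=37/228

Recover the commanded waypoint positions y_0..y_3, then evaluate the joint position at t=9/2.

y_0 = S_0(0) = a_0 = 3
y_1 = S_1(0) = a_1 = -1
y_2 = S_2(0) = a_2 = 1
y_3 = S_2(2) = -1
t_q=9/2 is in segment 1 (τ=3/2); S_1(τ)=393/608

y_0=3 y_1=-1 y_2=1 y_3=-1
S(9/2) = 393/608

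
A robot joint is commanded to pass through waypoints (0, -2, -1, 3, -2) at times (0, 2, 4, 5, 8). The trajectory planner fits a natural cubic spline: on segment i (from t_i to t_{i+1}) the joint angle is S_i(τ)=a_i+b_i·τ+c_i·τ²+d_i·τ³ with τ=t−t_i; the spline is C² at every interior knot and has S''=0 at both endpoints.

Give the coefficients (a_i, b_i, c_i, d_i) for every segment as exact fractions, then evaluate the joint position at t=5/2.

  seg 0: a=0 b=-1051/1032 c=0 d=19/4128
  seg 1: a=-2 b=-497/516 c=19/688 d=1453/4128
  seg 2: a=-1 b=3479/1032 c=92/43 d=-1559/1032
  seg 3: a=3 b=1609/516 c=-823/344 d=823/3096
S(5/2) = -26757/11008

Δ: Δ0=-1, Δ1=1/2, Δ2=4, Δ3=-5/3
row 1: diag=8, rhs=9; c'=1/4, d'=9/8
row 2: denom=6−2·1/4=11/2; d'=(21−2·9/8)/(11/2)=75/22
row 3: denom=8−1·2/11=86/11; d'=(-34−1·75/22)/(86/11)=-823/172
back: M3=-823/172
back: M2=75/22−2/11·-823/172=184/43
back: M1=9/8−1/4·184/43=19/344
M: M0=0, M1=19/344, M2=184/43, M3=-823/172, M4=0
seg 0: a=0, c=M0/2=0, d=(M1−M0)/(6·2)=19/4128, b=Δ0−h0·(2M0+M1)/6=-1051/1032
seg 1: a=-2, c=M1/2=19/688, d=(M2−M1)/(6·2)=1453/4128, b=Δ1−h1·(2M1+M2)/6=-497/516
seg 2: a=-1, c=M2/2=92/43, d=(M3−M2)/(6·1)=-1559/1032, b=Δ2−h2·(2M2+M3)/6=3479/1032
seg 3: a=3, c=M3/2=-823/344, d=(M4−M3)/(6·3)=823/3096, b=Δ3−h3·(2M3+M4)/6=1609/516
t_q=5/2 → seg 1, τ=1/2; S=-2+-497/516·τ+19/688·τ²+1453/4128·τ³=-26757/11008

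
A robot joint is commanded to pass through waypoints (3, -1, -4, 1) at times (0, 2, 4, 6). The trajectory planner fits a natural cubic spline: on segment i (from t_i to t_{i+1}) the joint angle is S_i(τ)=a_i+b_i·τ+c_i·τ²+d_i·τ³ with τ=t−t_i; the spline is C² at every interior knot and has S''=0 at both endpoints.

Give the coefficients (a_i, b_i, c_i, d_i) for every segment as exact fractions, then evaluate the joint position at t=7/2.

Δ: Δ0=-2, Δ1=-3/2, Δ2=5/2
row 1: diag=8, rhs=3; c'=1/4, d'=3/8
row 2: denom=8−2·1/4=15/2; d'=(24−2·3/8)/(15/2)=31/10
back: M2=31/10
back: M1=3/8−1/4·31/10=-2/5
M: M0=0, M1=-2/5, M2=31/10, M3=0
seg 0: a=3, c=M0/2=0, d=(M1−M0)/(6·2)=-1/30, b=Δ0−h0·(2M0+M1)/6=-28/15
seg 1: a=-1, c=M1/2=-1/5, d=(M2−M1)/(6·2)=7/24, b=Δ1−h1·(2M1+M2)/6=-34/15
seg 2: a=-4, c=M2/2=31/20, d=(M3−M2)/(6·2)=-31/120, b=Δ2−h2·(2M2+M3)/6=13/30
t_q=7/2 → seg 1, τ=3/2; S=-1+-34/15·τ+-1/5·τ²+7/24·τ³=-1237/320

  seg 0: a=3 b=-28/15 c=0 d=-1/30
  seg 1: a=-1 b=-34/15 c=-1/5 d=7/24
  seg 2: a=-4 b=13/30 c=31/20 d=-31/120
S(7/2) = -1237/320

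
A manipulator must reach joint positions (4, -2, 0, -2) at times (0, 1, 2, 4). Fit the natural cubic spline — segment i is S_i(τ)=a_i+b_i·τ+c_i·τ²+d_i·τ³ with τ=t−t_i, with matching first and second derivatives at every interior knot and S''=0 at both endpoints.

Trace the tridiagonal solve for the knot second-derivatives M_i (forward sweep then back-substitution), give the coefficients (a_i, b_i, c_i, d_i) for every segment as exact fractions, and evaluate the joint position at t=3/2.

Δ: Δ0=-6, Δ1=2, Δ2=-1
row 1: diag=4, rhs=48; c'=1/4, d'=12
row 2: denom=6−1·1/4=23/4; d'=(-18−1·12)/(23/4)=-120/23
back: M2=-120/23
back: M1=12−1/4·-120/23=306/23
M: M0=0, M1=306/23, M2=-120/23, M3=0
seg 0: a=4, c=M0/2=0, d=(M1−M0)/(6·1)=51/23, b=Δ0−h0·(2M0+M1)/6=-189/23
seg 1: a=-2, c=M1/2=153/23, d=(M2−M1)/(6·1)=-71/23, b=Δ1−h1·(2M1+M2)/6=-36/23
seg 2: a=0, c=M2/2=-60/23, d=(M3−M2)/(6·2)=10/23, b=Δ2−h2·(2M2+M3)/6=57/23
t_q=3/2 → seg 1, τ=1/2; S=-2+-36/23·τ+153/23·τ²+-71/23·τ³=-277/184

  seg 0: a=4 b=-189/23 c=0 d=51/23
  seg 1: a=-2 b=-36/23 c=153/23 d=-71/23
  seg 2: a=0 b=57/23 c=-60/23 d=10/23
S(3/2) = -277/184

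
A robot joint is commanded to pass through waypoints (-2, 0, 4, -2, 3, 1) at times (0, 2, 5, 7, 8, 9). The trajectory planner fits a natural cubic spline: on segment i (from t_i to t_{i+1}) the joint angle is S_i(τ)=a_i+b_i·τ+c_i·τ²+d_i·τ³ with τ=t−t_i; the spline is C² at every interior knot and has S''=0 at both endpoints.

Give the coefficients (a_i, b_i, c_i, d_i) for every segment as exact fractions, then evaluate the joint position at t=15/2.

  seg 0: a=-2 b=2173/5799 c=0 d=1813/11598
  seg 1: a=0 b=13051/5799 c=1813/1933 d=-2404/5799
  seg 2: a=4 b=-19223/5799 c=-5399/1933 d=8555/5799
  seg 3: a=-2 b=18649/5799 c=11711/1933 d=-24787/5799
  seg 4: a=3 b=14554/5799 c=-13076/1933 d=13076/5799
S(15/2) = 9097/15464

Δ: Δ0=1, Δ1=4/3, Δ2=-3, Δ3=5, Δ4=-2
row 1: diag=10, rhs=2; c'=3/10, d'=1/5
row 2: denom=10−3·3/10=91/10; d'=(-26−3·1/5)/(91/10)=-38/13
row 3: denom=6−2·20/91=506/91; d'=(48−2·-38/13)/(506/91)=2450/253
row 4: denom=4−1·91/506=1933/506; d'=(-42−1·2450/253)/(1933/506)=-26152/1933
back: M4=-26152/1933
back: M3=2450/253−91/506·-26152/1933=23422/1933
back: M2=-38/13−20/91·23422/1933=-10798/1933
back: M1=1/5−3/10·-10798/1933=3626/1933
M: M0=0, M1=3626/1933, M2=-10798/1933, M3=23422/1933, M4=-26152/1933, M5=0
seg 0: a=-2, c=M0/2=0, d=(M1−M0)/(6·2)=1813/11598, b=Δ0−h0·(2M0+M1)/6=2173/5799
seg 1: a=0, c=M1/2=1813/1933, d=(M2−M1)/(6·3)=-2404/5799, b=Δ1−h1·(2M1+M2)/6=13051/5799
seg 2: a=4, c=M2/2=-5399/1933, d=(M3−M2)/(6·2)=8555/5799, b=Δ2−h2·(2M2+M3)/6=-19223/5799
seg 3: a=-2, c=M3/2=11711/1933, d=(M4−M3)/(6·1)=-24787/5799, b=Δ3−h3·(2M3+M4)/6=18649/5799
seg 4: a=3, c=M4/2=-13076/1933, d=(M5−M4)/(6·1)=13076/5799, b=Δ4−h4·(2M4+M5)/6=14554/5799
t_q=15/2 → seg 3, τ=1/2; S=-2+18649/5799·τ+11711/1933·τ²+-24787/5799·τ³=9097/15464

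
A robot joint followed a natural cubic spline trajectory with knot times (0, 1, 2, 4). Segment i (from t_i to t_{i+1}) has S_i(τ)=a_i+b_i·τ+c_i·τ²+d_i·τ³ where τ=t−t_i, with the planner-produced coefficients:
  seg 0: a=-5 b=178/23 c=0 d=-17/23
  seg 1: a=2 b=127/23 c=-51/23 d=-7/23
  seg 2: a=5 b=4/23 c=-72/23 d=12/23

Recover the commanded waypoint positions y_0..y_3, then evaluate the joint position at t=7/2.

y_0 = S_0(0) = a_0 = -5
y_1 = S_1(0) = a_1 = 2
y_2 = S_2(0) = a_2 = 5
y_3 = S_2(2) = -3
t_q=7/2 is in segment 2 (τ=3/2); S_2(τ)=-1/46

y_0=-5 y_1=2 y_2=5 y_3=-3
S(7/2) = -1/46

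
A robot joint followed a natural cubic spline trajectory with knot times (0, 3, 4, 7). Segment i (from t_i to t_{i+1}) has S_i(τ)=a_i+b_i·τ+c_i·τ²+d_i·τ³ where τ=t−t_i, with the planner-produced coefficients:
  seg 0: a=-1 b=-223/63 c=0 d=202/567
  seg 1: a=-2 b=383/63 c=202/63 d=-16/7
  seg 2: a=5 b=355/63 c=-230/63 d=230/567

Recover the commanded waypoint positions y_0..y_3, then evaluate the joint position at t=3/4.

y_0=-1 y_1=-2 y_2=5 y_3=0
S(3/4) = -785/224

y_0 = S_0(0) = a_0 = -1
y_1 = S_1(0) = a_1 = -2
y_2 = S_2(0) = a_2 = 5
y_3 = S_2(3) = 0
t_q=3/4 is in segment 0 (τ=3/4); S_0(τ)=-785/224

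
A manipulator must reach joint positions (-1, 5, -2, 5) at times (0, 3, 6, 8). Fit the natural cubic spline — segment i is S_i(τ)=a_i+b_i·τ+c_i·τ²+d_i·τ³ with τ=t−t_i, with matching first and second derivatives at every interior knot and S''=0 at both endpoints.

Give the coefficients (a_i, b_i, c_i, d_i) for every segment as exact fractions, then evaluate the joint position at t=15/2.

Δ: Δ0=2, Δ1=-7/3, Δ2=7/2
row 1: diag=12, rhs=-26; c'=1/4, d'=-13/6
row 2: denom=10−3·1/4=37/4; d'=(35−3·-13/6)/(37/4)=166/37
back: M2=166/37
back: M1=-13/6−1/4·166/37=-365/111
M: M0=0, M1=-365/111, M2=166/37, M3=0
seg 0: a=-1, c=M0/2=0, d=(M1−M0)/(6·3)=-365/1998, b=Δ0−h0·(2M0+M1)/6=809/222
seg 1: a=5, c=M1/2=-365/222, d=(M2−M1)/(6·3)=863/1998, b=Δ1−h1·(2M1+M2)/6=-143/111
seg 2: a=-2, c=M2/2=83/37, d=(M3−M2)/(6·2)=-83/222, b=Δ2−h2·(2M2+M3)/6=113/222
t_q=15/2 → seg 2, τ=3/2; S=-2+113/222·τ+83/37·τ²+-83/222·τ³=1509/592

  seg 0: a=-1 b=809/222 c=0 d=-365/1998
  seg 1: a=5 b=-143/111 c=-365/222 d=863/1998
  seg 2: a=-2 b=113/222 c=83/37 d=-83/222
S(15/2) = 1509/592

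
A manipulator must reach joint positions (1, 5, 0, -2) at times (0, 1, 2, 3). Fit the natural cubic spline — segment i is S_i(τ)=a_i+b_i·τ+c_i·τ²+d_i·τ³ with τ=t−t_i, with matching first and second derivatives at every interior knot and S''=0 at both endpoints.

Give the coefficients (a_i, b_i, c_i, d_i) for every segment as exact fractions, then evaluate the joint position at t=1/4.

Δ: Δ0=4, Δ1=-5, Δ2=-2
row 1: diag=4, rhs=-54; c'=1/4, d'=-27/2
row 2: denom=4−1·1/4=15/4; d'=(18−1·-27/2)/(15/4)=42/5
back: M2=42/5
back: M1=-27/2−1/4·42/5=-78/5
M: M0=0, M1=-78/5, M2=42/5, M3=0
seg 0: a=1, c=M0/2=0, d=(M1−M0)/(6·1)=-13/5, b=Δ0−h0·(2M0+M1)/6=33/5
seg 1: a=5, c=M1/2=-39/5, d=(M2−M1)/(6·1)=4, b=Δ1−h1·(2M1+M2)/6=-6/5
seg 2: a=0, c=M2/2=21/5, d=(M3−M2)/(6·1)=-7/5, b=Δ2−h2·(2M2+M3)/6=-24/5
t_q=1/4 → seg 0, τ=1/4; S=1+33/5·τ+0·τ²+-13/5·τ³=167/64

  seg 0: a=1 b=33/5 c=0 d=-13/5
  seg 1: a=5 b=-6/5 c=-39/5 d=4
  seg 2: a=0 b=-24/5 c=21/5 d=-7/5
S(1/4) = 167/64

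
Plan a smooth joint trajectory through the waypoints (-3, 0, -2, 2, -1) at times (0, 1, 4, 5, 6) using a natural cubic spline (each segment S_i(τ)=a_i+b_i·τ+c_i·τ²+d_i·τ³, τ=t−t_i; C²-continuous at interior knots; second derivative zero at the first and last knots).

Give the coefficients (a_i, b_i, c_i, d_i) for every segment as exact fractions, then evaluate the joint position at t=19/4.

  seg 0: a=-3 b=620/159 c=0 d=-143/159
  seg 1: a=0 b=191/159 c=-143/53 d=110/159
  seg 2: a=-2 b=587/159 c=187/53 d=-512/159
  seg 3: a=2 b=173/159 c=-325/53 d=325/159
S(19/4) = 1183/848

Δ: Δ0=3, Δ1=-2/3, Δ2=4, Δ3=-3
row 1: diag=8, rhs=-22; c'=3/8, d'=-11/4
row 2: denom=8−3·3/8=55/8; d'=(28−3·-11/4)/(55/8)=58/11
row 3: denom=4−1·8/55=212/55; d'=(-42−1·58/11)/(212/55)=-650/53
back: M3=-650/53
back: M2=58/11−8/55·-650/53=374/53
back: M1=-11/4−3/8·374/53=-286/53
M: M0=0, M1=-286/53, M2=374/53, M3=-650/53, M4=0
seg 0: a=-3, c=M0/2=0, d=(M1−M0)/(6·1)=-143/159, b=Δ0−h0·(2M0+M1)/6=620/159
seg 1: a=0, c=M1/2=-143/53, d=(M2−M1)/(6·3)=110/159, b=Δ1−h1·(2M1+M2)/6=191/159
seg 2: a=-2, c=M2/2=187/53, d=(M3−M2)/(6·1)=-512/159, b=Δ2−h2·(2M2+M3)/6=587/159
seg 3: a=2, c=M3/2=-325/53, d=(M4−M3)/(6·1)=325/159, b=Δ3−h3·(2M3+M4)/6=173/159
t_q=19/4 → seg 2, τ=3/4; S=-2+587/159·τ+187/53·τ²+-512/159·τ³=1183/848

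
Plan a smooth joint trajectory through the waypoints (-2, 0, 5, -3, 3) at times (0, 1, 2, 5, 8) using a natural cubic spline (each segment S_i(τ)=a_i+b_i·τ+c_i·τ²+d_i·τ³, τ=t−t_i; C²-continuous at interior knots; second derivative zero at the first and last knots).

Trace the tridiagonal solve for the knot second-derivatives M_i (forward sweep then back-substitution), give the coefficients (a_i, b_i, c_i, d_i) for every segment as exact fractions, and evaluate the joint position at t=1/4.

  seg 0: a=-2 b=305/336 c=0 d=367/336
  seg 1: a=0 b=703/168 c=367/112 d=-827/336
  seg 2: a=5 b=161/48 c=-115/28 d=2117/3024
  seg 3: a=-3 b=-401/168 c=737/336 d=-737/3024
S(1/4) = -12587/7168

Δ: Δ0=2, Δ1=5, Δ2=-8/3, Δ3=2
row 1: diag=4, rhs=18; c'=1/4, d'=9/2
row 2: denom=8−1·1/4=31/4; d'=(-46−1·9/2)/(31/4)=-202/31
row 3: denom=12−3·12/31=336/31; d'=(28−3·-202/31)/(336/31)=737/168
back: M3=737/168
back: M2=-202/31−12/31·737/168=-115/14
back: M1=9/2−1/4·-115/14=367/56
M: M0=0, M1=367/56, M2=-115/14, M3=737/168, M4=0
seg 0: a=-2, c=M0/2=0, d=(M1−M0)/(6·1)=367/336, b=Δ0−h0·(2M0+M1)/6=305/336
seg 1: a=0, c=M1/2=367/112, d=(M2−M1)/(6·1)=-827/336, b=Δ1−h1·(2M1+M2)/6=703/168
seg 2: a=5, c=M2/2=-115/28, d=(M3−M2)/(6·3)=2117/3024, b=Δ2−h2·(2M2+M3)/6=161/48
seg 3: a=-3, c=M3/2=737/336, d=(M4−M3)/(6·3)=-737/3024, b=Δ3−h3·(2M3+M4)/6=-401/168
t_q=1/4 → seg 0, τ=1/4; S=-2+305/336·τ+0·τ²+367/336·τ³=-12587/7168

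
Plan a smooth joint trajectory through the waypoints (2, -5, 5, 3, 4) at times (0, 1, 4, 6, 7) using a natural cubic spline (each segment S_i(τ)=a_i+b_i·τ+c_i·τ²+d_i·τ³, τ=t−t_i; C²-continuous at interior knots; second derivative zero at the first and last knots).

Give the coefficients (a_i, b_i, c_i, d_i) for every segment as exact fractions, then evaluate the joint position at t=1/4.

  seg 0: a=2 b=-5140/591 c=0 d=1003/591
  seg 1: a=-5 b=-2131/591 c=1003/197 d=-1642/1773
  seg 2: a=5 b=1145/591 c=-639/197 d=1049/1182
  seg 3: a=3 b=-229/591 c=410/197 d=-410/591
S(1/4) = -1863/12608

Δ: Δ0=-7, Δ1=10/3, Δ2=-1, Δ3=1
row 1: diag=8, rhs=62; c'=3/8, d'=31/4
row 2: denom=10−3·3/8=71/8; d'=(-26−3·31/4)/(71/8)=-394/71
row 3: denom=6−2·16/71=394/71; d'=(12−2·-394/71)/(394/71)=820/197
back: M3=820/197
back: M2=-394/71−16/71·820/197=-1278/197
back: M1=31/4−3/8·-1278/197=2006/197
M: M0=0, M1=2006/197, M2=-1278/197, M3=820/197, M4=0
seg 0: a=2, c=M0/2=0, d=(M1−M0)/(6·1)=1003/591, b=Δ0−h0·(2M0+M1)/6=-5140/591
seg 1: a=-5, c=M1/2=1003/197, d=(M2−M1)/(6·3)=-1642/1773, b=Δ1−h1·(2M1+M2)/6=-2131/591
seg 2: a=5, c=M2/2=-639/197, d=(M3−M2)/(6·2)=1049/1182, b=Δ2−h2·(2M2+M3)/6=1145/591
seg 3: a=3, c=M3/2=410/197, d=(M4−M3)/(6·1)=-410/591, b=Δ3−h3·(2M3+M4)/6=-229/591
t_q=1/4 → seg 0, τ=1/4; S=2+-5140/591·τ+0·τ²+1003/591·τ³=-1863/12608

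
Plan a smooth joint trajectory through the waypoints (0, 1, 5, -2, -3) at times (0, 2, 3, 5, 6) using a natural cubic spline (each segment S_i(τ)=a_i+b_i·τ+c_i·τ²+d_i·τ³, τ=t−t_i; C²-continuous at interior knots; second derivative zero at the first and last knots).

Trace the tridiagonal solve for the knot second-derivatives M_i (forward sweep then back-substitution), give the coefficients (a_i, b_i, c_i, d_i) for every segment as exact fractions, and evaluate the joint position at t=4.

Δ: Δ0=1/2, Δ1=4, Δ2=-7/2, Δ3=-1
row 1: diag=6, rhs=21; c'=1/6, d'=7/2
row 2: denom=6−1·1/6=35/6; d'=(-45−1·7/2)/(35/6)=-291/35
row 3: denom=6−2·12/35=186/35; d'=(15−2·-291/35)/(186/35)=369/62
back: M3=369/62
back: M2=-291/35−12/35·369/62=-321/31
back: M1=7/2−1/6·-321/31=162/31
M: M0=0, M1=162/31, M2=-321/31, M3=369/62, M4=0
seg 0: a=0, c=M0/2=0, d=(M1−M0)/(6·2)=27/62, b=Δ0−h0·(2M0+M1)/6=-77/62
seg 1: a=1, c=M1/2=81/31, d=(M2−M1)/(6·1)=-161/62, b=Δ1−h1·(2M1+M2)/6=247/62
seg 2: a=5, c=M2/2=-321/62, d=(M3−M2)/(6·2)=337/248, b=Δ2−h2·(2M2+M3)/6=44/31
seg 3: a=-2, c=M3/2=369/124, d=(M4−M3)/(6·1)=-123/124, b=Δ3−h3·(2M3+M4)/6=-185/62
t_q=4 → seg 2, τ=1; S=5+44/31·τ+-321/62·τ²+337/248·τ³=645/248

  seg 0: a=0 b=-77/62 c=0 d=27/62
  seg 1: a=1 b=247/62 c=81/31 d=-161/62
  seg 2: a=5 b=44/31 c=-321/62 d=337/248
  seg 3: a=-2 b=-185/62 c=369/124 d=-123/124
S(4) = 645/248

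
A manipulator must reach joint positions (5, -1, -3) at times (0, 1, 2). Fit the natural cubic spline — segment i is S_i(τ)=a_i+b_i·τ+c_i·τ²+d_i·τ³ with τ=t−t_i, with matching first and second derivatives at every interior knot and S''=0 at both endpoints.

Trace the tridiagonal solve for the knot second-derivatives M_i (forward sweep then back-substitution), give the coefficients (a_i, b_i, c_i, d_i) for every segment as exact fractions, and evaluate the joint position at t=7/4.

Δ: Δ0=-6, Δ1=-2
row 1: diag=4, rhs=24; c'=1/4, d'=6
back: M1=6
M: M0=0, M1=6, M2=0
seg 0: a=5, c=M0/2=0, d=(M1−M0)/(6·1)=1, b=Δ0−h0·(2M0+M1)/6=-7
seg 1: a=-1, c=M1/2=3, d=(M2−M1)/(6·1)=-1, b=Δ1−h1·(2M1+M2)/6=-4
t_q=7/4 → seg 1, τ=3/4; S=-1+-4·τ+3·τ²+-1·τ³=-175/64

  seg 0: a=5 b=-7 c=0 d=1
  seg 1: a=-1 b=-4 c=3 d=-1
S(7/4) = -175/64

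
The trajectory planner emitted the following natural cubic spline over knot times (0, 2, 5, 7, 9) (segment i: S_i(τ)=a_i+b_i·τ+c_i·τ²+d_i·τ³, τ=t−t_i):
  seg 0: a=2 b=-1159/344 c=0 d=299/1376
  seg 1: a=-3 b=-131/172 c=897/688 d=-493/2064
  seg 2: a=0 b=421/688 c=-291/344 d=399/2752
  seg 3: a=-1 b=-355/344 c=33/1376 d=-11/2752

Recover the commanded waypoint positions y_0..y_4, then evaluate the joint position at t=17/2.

y_0=2 y_1=-3 y_2=0 y_3=-1 y_4=-3
S(17/2) = -55205/22016

y_0 = S_0(0) = a_0 = 2
y_1 = S_1(0) = a_1 = -3
y_2 = S_2(0) = a_2 = 0
y_3 = S_3(0) = a_3 = -1
y_4 = S_3(2) = -3
t_q=17/2 is in segment 3 (τ=3/2); S_3(τ)=-55205/22016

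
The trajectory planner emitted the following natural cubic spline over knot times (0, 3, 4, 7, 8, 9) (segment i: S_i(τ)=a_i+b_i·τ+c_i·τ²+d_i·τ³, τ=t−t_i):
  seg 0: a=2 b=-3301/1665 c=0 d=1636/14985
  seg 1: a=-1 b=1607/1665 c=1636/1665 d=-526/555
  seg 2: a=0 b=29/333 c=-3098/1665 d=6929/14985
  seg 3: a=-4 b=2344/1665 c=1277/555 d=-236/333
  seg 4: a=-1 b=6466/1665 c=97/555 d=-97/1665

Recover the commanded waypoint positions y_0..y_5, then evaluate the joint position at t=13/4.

y_0 = S_0(0) = a_0 = 2
y_1 = S_1(0) = a_1 = -1
y_2 = S_2(0) = a_2 = 0
y_3 = S_3(0) = a_3 = -4
y_4 = S_4(0) = a_4 = -1
y_5 = S_4(1) = 3
t_q=13/4 is in segment 1 (τ=1/4); S_1(τ)=-12647/17760

y_0=2 y_1=-1 y_2=0 y_3=-4 y_4=-1 y_5=3
S(13/4) = -12647/17760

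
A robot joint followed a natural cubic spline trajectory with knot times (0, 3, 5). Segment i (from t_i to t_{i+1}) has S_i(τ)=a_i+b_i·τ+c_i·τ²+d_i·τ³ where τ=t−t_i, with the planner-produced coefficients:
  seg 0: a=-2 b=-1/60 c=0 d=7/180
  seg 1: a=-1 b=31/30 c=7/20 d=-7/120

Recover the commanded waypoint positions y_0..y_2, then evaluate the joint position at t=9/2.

y_0 = S_0(0) = a_0 = -2
y_1 = S_1(0) = a_1 = -1
y_2 = S_1(2) = 2
t_q=9/2 is in segment 1 (τ=3/2); S_1(τ)=73/64

y_0=-2 y_1=-1 y_2=2
S(9/2) = 73/64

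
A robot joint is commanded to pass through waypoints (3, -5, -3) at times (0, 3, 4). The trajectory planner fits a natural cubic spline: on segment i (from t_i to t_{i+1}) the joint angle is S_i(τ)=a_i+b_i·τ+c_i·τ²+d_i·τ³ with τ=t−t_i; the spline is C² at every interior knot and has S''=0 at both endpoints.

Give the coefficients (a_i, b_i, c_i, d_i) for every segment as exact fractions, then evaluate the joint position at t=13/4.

  seg 0: a=3 b=-53/12 c=0 d=7/36
  seg 1: a=-5 b=5/6 c=7/4 d=-7/12
S(13/4) = -1201/256

Δ: Δ0=-8/3, Δ1=2
row 1: diag=8, rhs=28; c'=1/8, d'=7/2
back: M1=7/2
M: M0=0, M1=7/2, M2=0
seg 0: a=3, c=M0/2=0, d=(M1−M0)/(6·3)=7/36, b=Δ0−h0·(2M0+M1)/6=-53/12
seg 1: a=-5, c=M1/2=7/4, d=(M2−M1)/(6·1)=-7/12, b=Δ1−h1·(2M1+M2)/6=5/6
t_q=13/4 → seg 1, τ=1/4; S=-5+5/6·τ+7/4·τ²+-7/12·τ³=-1201/256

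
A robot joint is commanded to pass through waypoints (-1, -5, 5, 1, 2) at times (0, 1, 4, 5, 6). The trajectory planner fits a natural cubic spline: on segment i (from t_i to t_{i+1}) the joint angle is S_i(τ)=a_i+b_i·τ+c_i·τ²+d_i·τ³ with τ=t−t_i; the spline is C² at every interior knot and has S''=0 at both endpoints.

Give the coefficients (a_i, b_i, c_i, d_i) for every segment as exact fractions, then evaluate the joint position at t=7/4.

Δ: Δ0=-4, Δ1=10/3, Δ2=-4, Δ3=1
row 1: diag=8, rhs=44; c'=3/8, d'=11/2
row 2: denom=8−3·3/8=55/8; d'=(-44−3·11/2)/(55/8)=-44/5
row 3: denom=4−1·8/55=212/55; d'=(30−1·-44/5)/(212/55)=1067/106
back: M3=1067/106
back: M2=-44/5−8/55·1067/106=-544/53
back: M1=11/2−3/8·-544/53=991/106
M: M0=0, M1=991/106, M2=-544/53, M3=1067/106, M4=0
seg 0: a=-1, c=M0/2=0, d=(M1−M0)/(6·1)=991/636, b=Δ0−h0·(2M0+M1)/6=-3535/636
seg 1: a=-5, c=M1/2=991/212, d=(M2−M1)/(6·3)=-231/212, b=Δ1−h1·(2M1+M2)/6=-281/318
seg 2: a=5, c=M2/2=-272/53, d=(M3−M2)/(6·1)=2155/636, b=Δ2−h2·(2M2+M3)/6=-1435/636
seg 3: a=1, c=M3/2=1067/212, d=(M4−M3)/(6·1)=-1067/636, b=Δ3−h3·(2M3+M4)/6=-749/318
t_q=7/4 → seg 1, τ=3/4; S=-5+-281/318·τ+991/212·τ²+-231/212·τ³=-47393/13568

  seg 0: a=-1 b=-3535/636 c=0 d=991/636
  seg 1: a=-5 b=-281/318 c=991/212 d=-231/212
  seg 2: a=5 b=-1435/636 c=-272/53 d=2155/636
  seg 3: a=1 b=-749/318 c=1067/212 d=-1067/636
S(7/4) = -47393/13568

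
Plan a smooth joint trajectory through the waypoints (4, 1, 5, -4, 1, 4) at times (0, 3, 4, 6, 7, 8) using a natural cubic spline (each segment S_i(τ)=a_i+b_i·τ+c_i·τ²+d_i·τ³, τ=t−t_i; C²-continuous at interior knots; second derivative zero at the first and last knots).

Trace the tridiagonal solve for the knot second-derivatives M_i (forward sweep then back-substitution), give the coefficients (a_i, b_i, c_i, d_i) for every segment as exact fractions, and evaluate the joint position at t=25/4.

Δ: Δ0=-1, Δ1=4, Δ2=-9/2, Δ3=5, Δ4=3
row 1: diag=8, rhs=30; c'=1/8, d'=15/4
row 2: denom=6−1·1/8=47/8; d'=(-51−1·15/4)/(47/8)=-438/47
row 3: denom=6−2·16/47=250/47; d'=(57−2·-438/47)/(250/47)=711/50
row 4: denom=4−1·47/250=953/250; d'=(-12−1·711/50)/(953/250)=-6555/953
back: M4=-6555/953
back: M3=711/50−47/250·-6555/953=14784/953
back: M2=-438/47−16/47·14784/953=-13914/953
back: M1=15/4−1/8·-13914/953=5313/953
M: M0=0, M1=5313/953, M2=-13914/953, M3=14784/953, M4=-6555/953, M5=0
seg 0: a=4, c=M0/2=0, d=(M1−M0)/(6·3)=1771/5718, b=Δ0−h0·(2M0+M1)/6=-7219/1906
seg 1: a=1, c=M1/2=5313/1906, d=(M2−M1)/(6·1)=-6409/1906, b=Δ1−h1·(2M1+M2)/6=4360/953
seg 2: a=5, c=M2/2=-6957/953, d=(M3−M2)/(6·2)=4783/1906, b=Δ2−h2·(2M2+M3)/6=119/1906
seg 3: a=-4, c=M3/2=7392/953, d=(M4−M3)/(6·1)=-7113/1906, b=Δ3−h3·(2M3+M4)/6=1859/1906
seg 4: a=1, c=M4/2=-6555/1906, d=(M5−M4)/(6·1)=2185/1906, b=Δ4−h4·(2M4+M5)/6=5044/953
t_q=25/4 → seg 3, τ=1/4; S=-4+1859/1906·τ+7392/953·τ²+-7113/1906·τ³=-406169/121984

  seg 0: a=4 b=-7219/1906 c=0 d=1771/5718
  seg 1: a=1 b=4360/953 c=5313/1906 d=-6409/1906
  seg 2: a=5 b=119/1906 c=-6957/953 d=4783/1906
  seg 3: a=-4 b=1859/1906 c=7392/953 d=-7113/1906
  seg 4: a=1 b=5044/953 c=-6555/1906 d=2185/1906
S(25/4) = -406169/121984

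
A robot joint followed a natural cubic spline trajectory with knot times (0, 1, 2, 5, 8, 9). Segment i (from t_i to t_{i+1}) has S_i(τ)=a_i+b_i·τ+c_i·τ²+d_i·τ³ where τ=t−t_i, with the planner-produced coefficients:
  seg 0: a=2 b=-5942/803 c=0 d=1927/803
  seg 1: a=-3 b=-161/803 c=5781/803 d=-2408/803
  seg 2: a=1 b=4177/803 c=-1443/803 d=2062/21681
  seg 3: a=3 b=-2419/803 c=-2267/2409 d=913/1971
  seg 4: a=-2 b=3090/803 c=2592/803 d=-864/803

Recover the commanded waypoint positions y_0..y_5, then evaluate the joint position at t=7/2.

y_0=2 y_1=-3 y_2=1 y_3=3 y_4=-2 y_5=4
S(7/2) = 8159/1606

y_0 = S_0(0) = a_0 = 2
y_1 = S_1(0) = a_1 = -3
y_2 = S_2(0) = a_2 = 1
y_3 = S_3(0) = a_3 = 3
y_4 = S_4(0) = a_4 = -2
y_5 = S_4(1) = 4
t_q=7/2 is in segment 2 (τ=3/2); S_2(τ)=8159/1606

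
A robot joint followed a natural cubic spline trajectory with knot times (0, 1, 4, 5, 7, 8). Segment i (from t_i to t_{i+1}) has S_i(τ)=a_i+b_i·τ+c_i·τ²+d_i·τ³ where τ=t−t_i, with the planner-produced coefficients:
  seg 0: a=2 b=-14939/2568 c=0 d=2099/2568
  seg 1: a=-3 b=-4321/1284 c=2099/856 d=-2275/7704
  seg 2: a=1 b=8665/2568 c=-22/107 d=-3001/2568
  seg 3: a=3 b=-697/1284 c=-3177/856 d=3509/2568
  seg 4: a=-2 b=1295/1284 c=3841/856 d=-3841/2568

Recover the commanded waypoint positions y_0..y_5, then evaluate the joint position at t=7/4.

y_0 = S_0(0) = a_0 = 2
y_1 = S_1(0) = a_1 = -3
y_2 = S_2(0) = a_2 = 1
y_3 = S_3(0) = a_3 = 3
y_4 = S_4(0) = a_4 = -2
y_5 = S_4(1) = 2
t_q=7/4 is in segment 1 (τ=3/4); S_1(τ)=-233885/54784

y_0=2 y_1=-3 y_2=1 y_3=3 y_4=-2 y_5=2
S(7/4) = -233885/54784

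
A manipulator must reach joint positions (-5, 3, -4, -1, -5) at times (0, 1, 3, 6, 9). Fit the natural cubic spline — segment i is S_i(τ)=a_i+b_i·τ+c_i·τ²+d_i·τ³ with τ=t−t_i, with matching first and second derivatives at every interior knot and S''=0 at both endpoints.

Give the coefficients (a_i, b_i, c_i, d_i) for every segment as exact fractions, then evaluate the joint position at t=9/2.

  seg 0: a=-5 b=12685/1236 c=0 d=-2797/1236
  seg 1: a=3 b=2147/618 c=-2797/412 d=4081/2472
  seg 2: a=-4 b=-1196/309 c=321/103 d=-1384/2781
  seg 3: a=-1 b=430/309 c=-421/309 d=421/2781
S(9/2) = -1843/412

Δ: Δ0=8, Δ1=-7/2, Δ2=1, Δ3=-4/3
row 1: diag=6, rhs=-69; c'=1/3, d'=-23/2
row 2: denom=10−2·1/3=28/3; d'=(27−2·-23/2)/(28/3)=75/14
row 3: denom=12−3·9/28=309/28; d'=(-14−3·75/14)/(309/28)=-842/309
back: M3=-842/309
back: M2=75/14−9/28·-842/309=642/103
back: M1=-23/2−1/3·642/103=-2797/206
M: M0=0, M1=-2797/206, M2=642/103, M3=-842/309, M4=0
seg 0: a=-5, c=M0/2=0, d=(M1−M0)/(6·1)=-2797/1236, b=Δ0−h0·(2M0+M1)/6=12685/1236
seg 1: a=3, c=M1/2=-2797/412, d=(M2−M1)/(6·2)=4081/2472, b=Δ1−h1·(2M1+M2)/6=2147/618
seg 2: a=-4, c=M2/2=321/103, d=(M3−M2)/(6·3)=-1384/2781, b=Δ2−h2·(2M2+M3)/6=-1196/309
seg 3: a=-1, c=M3/2=-421/309, d=(M4−M3)/(6·3)=421/2781, b=Δ3−h3·(2M3+M4)/6=430/309
t_q=9/2 → seg 2, τ=3/2; S=-4+-1196/309·τ+321/103·τ²+-1384/2781·τ³=-1843/412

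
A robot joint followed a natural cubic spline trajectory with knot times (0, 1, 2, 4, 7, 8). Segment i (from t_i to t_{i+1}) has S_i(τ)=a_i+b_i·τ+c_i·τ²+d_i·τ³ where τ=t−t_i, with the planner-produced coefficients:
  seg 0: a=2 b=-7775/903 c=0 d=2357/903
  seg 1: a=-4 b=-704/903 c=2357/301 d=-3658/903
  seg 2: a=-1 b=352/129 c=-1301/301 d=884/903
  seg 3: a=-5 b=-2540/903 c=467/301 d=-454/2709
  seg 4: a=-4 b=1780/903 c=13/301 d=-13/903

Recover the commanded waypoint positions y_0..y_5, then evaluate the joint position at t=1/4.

y_0 = S_0(0) = a_0 = 2
y_1 = S_1(0) = a_1 = -4
y_2 = S_2(0) = a_2 = -1
y_3 = S_3(0) = a_3 = -5
y_4 = S_4(0) = a_4 = -4
y_5 = S_4(1) = -2
t_q=1/4 is in segment 0 (τ=1/4); S_0(τ)=-2153/19264

y_0=2 y_1=-4 y_2=-1 y_3=-5 y_4=-4 y_5=-2
S(1/4) = -2153/19264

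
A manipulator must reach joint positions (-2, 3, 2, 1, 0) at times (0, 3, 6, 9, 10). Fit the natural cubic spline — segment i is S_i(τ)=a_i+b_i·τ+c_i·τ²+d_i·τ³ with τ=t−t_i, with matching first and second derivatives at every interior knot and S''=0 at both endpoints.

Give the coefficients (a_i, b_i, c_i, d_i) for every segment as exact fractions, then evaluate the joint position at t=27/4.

  seg 0: a=-2 b=20/9 c=0 d=-5/81
  seg 1: a=3 b=5/9 c=-5/9 d=7/81
  seg 2: a=2 b=-4/9 c=2/9 d=-5/81
  seg 3: a=1 b=-7/9 c=-1/3 d=1/9
S(27/4) = 113/64

Δ: Δ0=5/3, Δ1=-1/3, Δ2=-1/3, Δ3=-1
row 1: diag=12, rhs=-12; c'=1/4, d'=-1
row 2: denom=12−3·1/4=45/4; d'=(0−3·-1)/(45/4)=4/15
row 3: denom=8−3·4/15=36/5; d'=(-4−3·4/15)/(36/5)=-2/3
back: M3=-2/3
back: M2=4/15−4/15·-2/3=4/9
back: M1=-1−1/4·4/9=-10/9
M: M0=0, M1=-10/9, M2=4/9, M3=-2/3, M4=0
seg 0: a=-2, c=M0/2=0, d=(M1−M0)/(6·3)=-5/81, b=Δ0−h0·(2M0+M1)/6=20/9
seg 1: a=3, c=M1/2=-5/9, d=(M2−M1)/(6·3)=7/81, b=Δ1−h1·(2M1+M2)/6=5/9
seg 2: a=2, c=M2/2=2/9, d=(M3−M2)/(6·3)=-5/81, b=Δ2−h2·(2M2+M3)/6=-4/9
seg 3: a=1, c=M3/2=-1/3, d=(M4−M3)/(6·1)=1/9, b=Δ3−h3·(2M3+M4)/6=-7/9
t_q=27/4 → seg 2, τ=3/4; S=2+-4/9·τ+2/9·τ²+-5/81·τ³=113/64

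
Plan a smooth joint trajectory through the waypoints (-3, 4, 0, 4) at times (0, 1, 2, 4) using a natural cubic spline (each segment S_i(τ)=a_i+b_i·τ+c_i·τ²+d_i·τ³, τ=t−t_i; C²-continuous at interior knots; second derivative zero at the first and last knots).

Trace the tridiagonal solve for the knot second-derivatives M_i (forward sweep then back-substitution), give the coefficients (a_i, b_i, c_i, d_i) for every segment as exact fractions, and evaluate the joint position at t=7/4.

Δ: Δ0=7, Δ1=-4, Δ2=2
row 1: diag=4, rhs=-66; c'=1/4, d'=-33/2
row 2: denom=6−1·1/4=23/4; d'=(36−1·-33/2)/(23/4)=210/23
back: M2=210/23
back: M1=-33/2−1/4·210/23=-432/23
M: M0=0, M1=-432/23, M2=210/23, M3=0
seg 0: a=-3, c=M0/2=0, d=(M1−M0)/(6·1)=-72/23, b=Δ0−h0·(2M0+M1)/6=233/23
seg 1: a=4, c=M1/2=-216/23, d=(M2−M1)/(6·1)=107/23, b=Δ1−h1·(2M1+M2)/6=17/23
seg 2: a=0, c=M2/2=105/23, d=(M3−M2)/(6·2)=-35/46, b=Δ2−h2·(2M2+M3)/6=-94/23
t_q=7/4 → seg 1, τ=3/4; S=4+17/23·τ+-216/23·τ²+107/23·τ³=79/64

  seg 0: a=-3 b=233/23 c=0 d=-72/23
  seg 1: a=4 b=17/23 c=-216/23 d=107/23
  seg 2: a=0 b=-94/23 c=105/23 d=-35/46
S(7/4) = 79/64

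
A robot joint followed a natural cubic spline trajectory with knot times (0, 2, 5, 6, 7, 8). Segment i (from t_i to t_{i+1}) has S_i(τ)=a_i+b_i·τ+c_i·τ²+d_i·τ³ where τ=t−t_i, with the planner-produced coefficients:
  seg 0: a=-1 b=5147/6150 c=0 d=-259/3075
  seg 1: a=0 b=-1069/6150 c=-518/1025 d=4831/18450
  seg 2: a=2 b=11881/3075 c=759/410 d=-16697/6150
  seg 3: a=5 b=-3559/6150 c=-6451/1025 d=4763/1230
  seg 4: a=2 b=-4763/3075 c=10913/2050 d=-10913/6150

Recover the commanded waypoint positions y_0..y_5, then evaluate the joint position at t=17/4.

y_0 = S_0(0) = a_0 = -1
y_1 = S_1(0) = a_1 = 0
y_2 = S_2(0) = a_2 = 2
y_3 = S_3(0) = a_3 = 5
y_4 = S_4(0) = a_4 = 2
y_5 = S_4(1) = 4
t_q=17/4 is in segment 1 (τ=9/4); S_1(τ)=867/26240

y_0=-1 y_1=0 y_2=2 y_3=5 y_4=2 y_5=4
S(17/4) = 867/26240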